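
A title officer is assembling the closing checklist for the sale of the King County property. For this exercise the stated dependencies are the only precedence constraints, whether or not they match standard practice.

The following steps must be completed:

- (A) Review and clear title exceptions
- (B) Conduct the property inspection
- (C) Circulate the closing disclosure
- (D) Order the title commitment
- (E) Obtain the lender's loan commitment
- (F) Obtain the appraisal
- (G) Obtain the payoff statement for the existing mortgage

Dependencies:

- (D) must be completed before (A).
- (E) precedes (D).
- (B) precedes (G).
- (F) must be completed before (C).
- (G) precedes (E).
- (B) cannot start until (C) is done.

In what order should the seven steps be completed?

(F), (C), (B), (G), (E), (D), (A)

Only (F) has no prerequisites, so it is first.
Next only (C) has its prerequisites met → (C).
Next only (B) has its prerequisites met → (B).
(G) needed (B), now all done → (G).
Next only (E) has its prerequisites met → (E).
(D) is the only step now ready → (D).
That leaves (A) as the only ready step → (A).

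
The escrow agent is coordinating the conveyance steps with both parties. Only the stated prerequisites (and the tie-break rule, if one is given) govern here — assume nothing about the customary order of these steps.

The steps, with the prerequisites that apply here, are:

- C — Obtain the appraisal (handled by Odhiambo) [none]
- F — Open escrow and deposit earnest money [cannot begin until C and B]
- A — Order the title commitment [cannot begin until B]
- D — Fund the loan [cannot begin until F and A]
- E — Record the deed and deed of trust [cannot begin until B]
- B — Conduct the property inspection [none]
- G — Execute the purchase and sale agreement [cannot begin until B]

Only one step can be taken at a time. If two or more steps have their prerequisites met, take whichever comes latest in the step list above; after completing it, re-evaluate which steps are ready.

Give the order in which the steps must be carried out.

Nothing is required for B and C. B is listed later → B first.
G, E and A now also ready, so the ready set is {G, E, A, C}; G is listed later → G.
Now E, A and C have their prerequisites met. E is listed later, so E next.
Ready: A and C. A is listed later → A.
That leaves C as the only ready step → C.
That leaves F as the only ready step → F.
D needed A and F, now all done → D.

B G E A C F D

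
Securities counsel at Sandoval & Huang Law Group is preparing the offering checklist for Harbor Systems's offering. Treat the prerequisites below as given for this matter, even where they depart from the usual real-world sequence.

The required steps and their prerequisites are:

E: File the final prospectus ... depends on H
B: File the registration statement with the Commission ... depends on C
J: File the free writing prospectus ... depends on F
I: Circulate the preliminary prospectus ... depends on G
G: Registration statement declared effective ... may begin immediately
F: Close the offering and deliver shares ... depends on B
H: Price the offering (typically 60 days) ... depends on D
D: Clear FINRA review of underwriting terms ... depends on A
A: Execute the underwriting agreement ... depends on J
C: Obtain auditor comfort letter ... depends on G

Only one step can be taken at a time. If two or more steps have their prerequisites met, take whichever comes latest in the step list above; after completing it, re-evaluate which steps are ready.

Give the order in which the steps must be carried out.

G, C, I, B, F, J, A, D, H, E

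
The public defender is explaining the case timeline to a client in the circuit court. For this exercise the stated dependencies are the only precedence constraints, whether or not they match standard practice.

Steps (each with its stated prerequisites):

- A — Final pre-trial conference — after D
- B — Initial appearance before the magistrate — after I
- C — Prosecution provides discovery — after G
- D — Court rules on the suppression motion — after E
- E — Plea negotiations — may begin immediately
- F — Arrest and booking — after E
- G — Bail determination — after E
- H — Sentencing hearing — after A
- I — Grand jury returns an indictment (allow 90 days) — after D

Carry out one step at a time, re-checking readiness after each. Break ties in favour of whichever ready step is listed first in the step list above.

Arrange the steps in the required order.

Only E has no prerequisites, so it is first.
Now D, F and G have their prerequisites met. D is listed earlier, so D next.
A, F, G and I are all available; A is listed earlier → A.
H now also ready, so the ready set is {F, G, H, I}; F is listed earlier → F.
Ready: G, H and I. G is listed earlier → G.
C now also ready, so the ready set is {C, H, I}; C is listed earlier → C.
Now H and I have their prerequisites met. H is listed earlier, so H next.
I needed D, now all done → I.
B needed I, now all done → B.

E, D, A, F, G, C, H, I, B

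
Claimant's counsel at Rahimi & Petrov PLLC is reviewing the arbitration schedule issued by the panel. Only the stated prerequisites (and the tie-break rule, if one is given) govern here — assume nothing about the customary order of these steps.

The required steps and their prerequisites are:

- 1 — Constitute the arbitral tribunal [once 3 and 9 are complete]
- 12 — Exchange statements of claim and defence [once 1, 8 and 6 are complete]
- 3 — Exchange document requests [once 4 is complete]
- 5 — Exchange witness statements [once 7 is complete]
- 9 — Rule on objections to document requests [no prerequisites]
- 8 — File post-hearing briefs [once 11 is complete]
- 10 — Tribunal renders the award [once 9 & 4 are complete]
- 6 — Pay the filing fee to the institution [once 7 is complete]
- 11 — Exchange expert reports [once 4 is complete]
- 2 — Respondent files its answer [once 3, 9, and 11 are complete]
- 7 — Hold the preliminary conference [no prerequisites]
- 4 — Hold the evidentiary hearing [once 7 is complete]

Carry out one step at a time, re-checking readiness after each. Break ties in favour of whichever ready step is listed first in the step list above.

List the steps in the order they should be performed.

9 and 7 have no prerequisites; 9 is listed earlier, so 9 is first.
Next only 7 has its prerequisites met → 7.
Now 5, 6 and 4 have their prerequisites met. 5 is listed earlier, so 5 next.
6 and 4 are both available; 6 is listed earlier → 6.
That leaves 4 as the only ready step → 4.
3, 10 and 11 are all available; 3 is listed earlier → 3.
1, 10 and 11 are all available; 1 is listed earlier → 1.
Ready: 10 and 11. 10 is listed earlier → 10.
Next only 11 has its prerequisites met → 11.
Now 8 and 2 have their prerequisites met. 8 is listed earlier, so 8 next.
12 now also ready, so the ready set is {12, 2}; 12 is listed earlier → 12.
That leaves 2 as the only ready step → 2.

9 7 5 6 4 3 1 10 11 8 12 2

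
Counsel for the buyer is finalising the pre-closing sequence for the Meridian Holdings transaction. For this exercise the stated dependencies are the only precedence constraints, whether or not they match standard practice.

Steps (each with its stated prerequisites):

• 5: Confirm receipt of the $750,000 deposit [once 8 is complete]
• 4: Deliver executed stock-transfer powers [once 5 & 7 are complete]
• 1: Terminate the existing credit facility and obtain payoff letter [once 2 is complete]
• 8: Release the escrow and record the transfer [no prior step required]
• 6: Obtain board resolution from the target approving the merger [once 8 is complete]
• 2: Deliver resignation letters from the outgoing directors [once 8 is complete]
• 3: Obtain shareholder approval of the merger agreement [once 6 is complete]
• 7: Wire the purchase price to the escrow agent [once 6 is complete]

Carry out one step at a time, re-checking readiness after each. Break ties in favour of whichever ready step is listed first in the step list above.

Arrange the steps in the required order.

8 → 5 → 6 → 2 → 1 → 3 → 7 → 4

8 is the only step with nothing outstanding, so it goes first.
Now 5, 6 and 2 have their prerequisites met. 5 is listed earlier, so 5 next.
Now 6 and 2 have their prerequisites met. 6 is listed earlier, so 6 next.
3 and 7 now also ready, so the ready set is {2, 3, 7}; 2 is listed earlier → 2.
1 now also ready, so the ready set is {1, 3, 7}; 1 is listed earlier → 1.
Now 3 and 7 have their prerequisites met. 3 is listed earlier, so 3 next.
That leaves 7 as the only ready step → 7.
4 is the only step now ready → 4.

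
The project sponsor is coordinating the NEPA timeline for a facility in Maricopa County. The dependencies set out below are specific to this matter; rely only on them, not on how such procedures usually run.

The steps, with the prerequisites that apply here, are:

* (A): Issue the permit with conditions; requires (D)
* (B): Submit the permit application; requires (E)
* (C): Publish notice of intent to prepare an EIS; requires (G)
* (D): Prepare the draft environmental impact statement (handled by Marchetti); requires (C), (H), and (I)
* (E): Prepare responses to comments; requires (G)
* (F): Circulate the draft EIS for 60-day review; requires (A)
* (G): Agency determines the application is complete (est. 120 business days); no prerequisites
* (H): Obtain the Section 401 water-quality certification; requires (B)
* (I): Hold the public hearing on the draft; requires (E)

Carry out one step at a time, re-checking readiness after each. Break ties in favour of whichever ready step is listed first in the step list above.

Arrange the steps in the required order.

(G) (C) (E) (B) (H) (I) (D) (A) (F)

Only (G) has no prerequisites, so it is first.
Ready: (C) and (E). (C) is listed earlier → (C).
(E) is the only step now ready → (E).
Now (B) and (I) have their prerequisites met. (B) is listed earlier, so (B) next.
Ready: (H) and (I). (H) is listed earlier → (H).
That leaves (I) as the only ready step → (I).
Next only (D) has its prerequisites met → (D).
Next only (A) has its prerequisites met → (A).
Next only (F) has its prerequisites met → (F).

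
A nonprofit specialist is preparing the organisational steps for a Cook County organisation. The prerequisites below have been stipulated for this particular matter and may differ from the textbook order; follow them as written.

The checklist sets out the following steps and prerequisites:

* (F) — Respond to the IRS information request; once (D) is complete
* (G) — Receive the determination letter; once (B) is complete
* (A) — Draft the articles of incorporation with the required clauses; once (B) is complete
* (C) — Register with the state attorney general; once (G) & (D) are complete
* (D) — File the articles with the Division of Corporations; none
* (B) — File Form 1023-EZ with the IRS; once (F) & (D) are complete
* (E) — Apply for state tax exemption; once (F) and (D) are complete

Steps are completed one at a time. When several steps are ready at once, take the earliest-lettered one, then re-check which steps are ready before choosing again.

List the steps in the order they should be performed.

(D) → (F) → (B) → (A) → (E) → (G) → (C)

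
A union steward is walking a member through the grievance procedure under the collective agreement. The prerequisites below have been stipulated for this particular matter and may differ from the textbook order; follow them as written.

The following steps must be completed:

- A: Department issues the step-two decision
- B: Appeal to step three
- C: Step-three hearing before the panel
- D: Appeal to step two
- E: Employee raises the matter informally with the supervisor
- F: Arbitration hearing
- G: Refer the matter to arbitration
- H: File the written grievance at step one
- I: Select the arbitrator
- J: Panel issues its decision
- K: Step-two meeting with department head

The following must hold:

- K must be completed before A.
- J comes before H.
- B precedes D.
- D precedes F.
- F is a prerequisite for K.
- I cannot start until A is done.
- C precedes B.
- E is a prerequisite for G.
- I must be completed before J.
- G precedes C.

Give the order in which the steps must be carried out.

E → G → C → B → D → F → K → A → I → J → H

E is the only step with nothing outstanding, so it goes first.
G is the only step now ready → G.
C is the only step now ready → C.
B needed C, now all done → B.
That leaves D as the only ready step → D.
That leaves F as the only ready step → F.
That leaves K as the only ready step → K.
A needed K, now all done → A.
I needed A, now all done → I.
That leaves J as the only ready step → J.
H is the only step now ready → H.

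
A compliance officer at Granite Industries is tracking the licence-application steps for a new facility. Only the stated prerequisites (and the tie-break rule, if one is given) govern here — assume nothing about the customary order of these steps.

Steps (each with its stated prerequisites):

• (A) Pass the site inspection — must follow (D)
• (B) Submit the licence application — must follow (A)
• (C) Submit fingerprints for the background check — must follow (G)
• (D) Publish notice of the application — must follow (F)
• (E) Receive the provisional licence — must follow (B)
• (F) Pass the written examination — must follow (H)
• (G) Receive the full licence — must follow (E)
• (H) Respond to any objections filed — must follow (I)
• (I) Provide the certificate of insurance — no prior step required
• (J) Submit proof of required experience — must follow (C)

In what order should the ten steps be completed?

(I) → (H) → (F) → (D) → (A) → (B) → (E) → (G) → (C) → (J)

(I) has no prerequisites → (I) first.
(H) needed (I), now all done → (H).
(F) is the only step now ready → (F).
(D) is the only step now ready → (D).
(A) needed (D), now all done → (A).
That leaves (B) as the only ready step → (B).
(E) needed (B), now all done → (E).
(G) is the only step now ready → (G).
Next only (C) has its prerequisites met → (C).
Next only (J) has its prerequisites met → (J).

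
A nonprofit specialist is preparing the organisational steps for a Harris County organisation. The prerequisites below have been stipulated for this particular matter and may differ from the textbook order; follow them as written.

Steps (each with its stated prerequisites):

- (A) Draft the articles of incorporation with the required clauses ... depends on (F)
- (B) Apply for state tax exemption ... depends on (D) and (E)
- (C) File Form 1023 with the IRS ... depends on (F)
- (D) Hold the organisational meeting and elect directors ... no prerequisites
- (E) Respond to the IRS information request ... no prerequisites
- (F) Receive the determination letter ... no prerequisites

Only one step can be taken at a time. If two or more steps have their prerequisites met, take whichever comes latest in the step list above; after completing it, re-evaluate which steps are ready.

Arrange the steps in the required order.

(F), (E) and (D) have no prerequisites; (F) is listed later, so (F) is first.
Ready: (E), (D), (C) and (A). (E) is listed later → (E).
Now (D), (C) and (A) have their prerequisites met. (D) is listed later, so (D) next.
(B) now also ready, so the ready set is {(C), (B), (A)}; (C) is listed later → (C).
(B) and (A) are both available; (B) is listed later → (B).
(A) needed (F), now all done → (A).

(F) → (E) → (D) → (C) → (B) → (A)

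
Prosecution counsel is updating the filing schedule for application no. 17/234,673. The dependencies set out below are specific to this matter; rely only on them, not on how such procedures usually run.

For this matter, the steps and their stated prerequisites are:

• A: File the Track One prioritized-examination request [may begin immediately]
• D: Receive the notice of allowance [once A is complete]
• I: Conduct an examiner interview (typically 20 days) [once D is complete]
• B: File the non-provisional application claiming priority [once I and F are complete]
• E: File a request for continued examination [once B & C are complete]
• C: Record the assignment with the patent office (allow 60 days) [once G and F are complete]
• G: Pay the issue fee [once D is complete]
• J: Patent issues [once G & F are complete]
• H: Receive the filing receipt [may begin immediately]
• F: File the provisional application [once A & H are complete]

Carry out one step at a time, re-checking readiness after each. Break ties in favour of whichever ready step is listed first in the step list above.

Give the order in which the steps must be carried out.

A and H have no prerequisites; A is listed earlier, so A is first.
Ready: D and H. D is listed earlier → D.
Now I, G and H have their prerequisites met. I is listed earlier, so I next.
Now G and H have their prerequisites met. G is listed earlier, so G next.
Next only H has its prerequisites met → H.
Next only F has its prerequisites met → F.
Ready: B, C and J. B is listed earlier → B.
Ready: C and J. C is listed earlier → C.
E and J are both available; E is listed earlier → E.
J needed G and F, now all done → J.

A, D, I, G, H, F, B, C, E, J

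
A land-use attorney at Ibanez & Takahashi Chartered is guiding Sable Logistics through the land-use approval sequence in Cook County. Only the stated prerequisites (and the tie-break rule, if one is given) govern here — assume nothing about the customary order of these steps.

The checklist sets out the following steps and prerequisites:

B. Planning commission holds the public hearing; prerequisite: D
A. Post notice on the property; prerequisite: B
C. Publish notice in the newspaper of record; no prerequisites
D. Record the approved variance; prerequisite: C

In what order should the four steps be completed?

Only C has no prerequisites, so it is first.
D needed C, now all done → D.
B is the only step now ready → B.
Next only A has its prerequisites met → A.

C D B A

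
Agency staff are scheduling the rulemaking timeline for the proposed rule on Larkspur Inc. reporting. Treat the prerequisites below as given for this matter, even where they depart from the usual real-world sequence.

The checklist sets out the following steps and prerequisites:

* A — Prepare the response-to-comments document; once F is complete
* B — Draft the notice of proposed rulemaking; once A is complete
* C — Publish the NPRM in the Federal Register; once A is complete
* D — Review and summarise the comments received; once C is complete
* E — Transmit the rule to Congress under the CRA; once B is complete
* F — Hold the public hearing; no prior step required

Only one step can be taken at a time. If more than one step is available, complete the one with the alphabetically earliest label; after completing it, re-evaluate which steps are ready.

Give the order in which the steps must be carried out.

F A B C D E

F has no prerequisites → F first.
Next only A has its prerequisites met → A.
Ready: B and C. B has the earlier label → B.
Now C and E have their prerequisites met. C has the earlier label, so C next.
D now also ready, so the ready set is {D, E}; D has the earlier label → D.
E is the only step now ready → E.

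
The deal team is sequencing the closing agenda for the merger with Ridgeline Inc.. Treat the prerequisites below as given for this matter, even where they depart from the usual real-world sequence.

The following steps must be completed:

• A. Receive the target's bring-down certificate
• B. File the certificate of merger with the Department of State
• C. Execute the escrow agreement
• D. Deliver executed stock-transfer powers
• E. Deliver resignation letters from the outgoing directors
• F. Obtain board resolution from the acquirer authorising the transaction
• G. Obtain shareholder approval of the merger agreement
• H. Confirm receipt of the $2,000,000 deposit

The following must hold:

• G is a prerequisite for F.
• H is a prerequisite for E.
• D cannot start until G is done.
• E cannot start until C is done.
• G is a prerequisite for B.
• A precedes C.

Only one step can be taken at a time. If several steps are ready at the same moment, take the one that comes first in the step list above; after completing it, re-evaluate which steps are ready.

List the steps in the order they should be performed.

Nothing is required for A, G and H. A is listed earlier → A first.
C, G and H are all available; C is listed earlier → C.
G and H are both available; G is listed earlier → G.
B, D and F now also ready, so the ready set is {B, D, F, H}; B is listed earlier → B.
Now D, F and H have their prerequisites met. D is listed earlier, so D next.
Ready: F and H. F is listed earlier → F.
That leaves H as the only ready step → H.
E needed C and H, now all done → E.

A, C, G, B, D, F, H, E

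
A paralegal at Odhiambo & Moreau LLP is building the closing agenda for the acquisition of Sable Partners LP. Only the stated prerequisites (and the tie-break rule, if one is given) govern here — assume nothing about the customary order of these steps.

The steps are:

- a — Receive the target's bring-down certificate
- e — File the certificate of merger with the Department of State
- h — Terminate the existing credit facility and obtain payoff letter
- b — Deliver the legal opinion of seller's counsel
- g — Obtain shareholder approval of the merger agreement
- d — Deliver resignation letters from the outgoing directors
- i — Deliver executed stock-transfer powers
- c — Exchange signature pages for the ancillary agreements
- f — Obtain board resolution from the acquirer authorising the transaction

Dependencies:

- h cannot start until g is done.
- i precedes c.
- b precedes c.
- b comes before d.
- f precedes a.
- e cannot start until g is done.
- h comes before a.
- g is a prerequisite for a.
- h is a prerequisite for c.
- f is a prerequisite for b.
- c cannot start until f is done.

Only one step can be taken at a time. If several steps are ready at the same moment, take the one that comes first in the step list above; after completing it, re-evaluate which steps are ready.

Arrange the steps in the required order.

g, i and f have no prerequisites; g is listed earlier, so g is first.
e, h, i and f are all available; e is listed earlier → e.
Now h, i and f have their prerequisites met. h is listed earlier, so h next.
Now i and f have their prerequisites met. i is listed earlier, so i next.
f is the only step now ready → f.
Ready: a and b. a is listed earlier → a.
That leaves b as the only ready step → b.
Ready: d and c. d is listed earlier → d.
c is the only step now ready → c.

g e h i f a b d c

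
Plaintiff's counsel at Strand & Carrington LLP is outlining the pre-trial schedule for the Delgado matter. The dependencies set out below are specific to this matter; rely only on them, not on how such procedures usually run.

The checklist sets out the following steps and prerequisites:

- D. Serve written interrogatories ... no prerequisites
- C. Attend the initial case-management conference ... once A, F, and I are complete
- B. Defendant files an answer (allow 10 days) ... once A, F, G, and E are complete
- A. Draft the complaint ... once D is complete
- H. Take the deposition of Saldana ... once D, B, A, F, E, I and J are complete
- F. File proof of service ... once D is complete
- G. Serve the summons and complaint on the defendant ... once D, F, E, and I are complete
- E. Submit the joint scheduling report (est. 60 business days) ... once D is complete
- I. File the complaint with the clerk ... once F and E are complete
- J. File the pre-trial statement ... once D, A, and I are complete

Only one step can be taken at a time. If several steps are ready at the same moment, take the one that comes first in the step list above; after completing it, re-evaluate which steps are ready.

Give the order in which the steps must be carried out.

D is the only step with nothing outstanding, so it goes first.
A, F and E are all available; A is listed earlier → A.
Now F and E have their prerequisites met. F is listed earlier, so F next.
Next only E has its prerequisites met → E.
That leaves I as the only ready step → I.
Ready: C, G and J. C is listed earlier → C.
Now G and J have their prerequisites met. G is listed earlier, so G next.
Now B and J have their prerequisites met. B is listed earlier, so B next.
That leaves J as the only ready step → J.
That leaves H as the only ready step → H.

D, A, F, E, I, C, G, B, J, H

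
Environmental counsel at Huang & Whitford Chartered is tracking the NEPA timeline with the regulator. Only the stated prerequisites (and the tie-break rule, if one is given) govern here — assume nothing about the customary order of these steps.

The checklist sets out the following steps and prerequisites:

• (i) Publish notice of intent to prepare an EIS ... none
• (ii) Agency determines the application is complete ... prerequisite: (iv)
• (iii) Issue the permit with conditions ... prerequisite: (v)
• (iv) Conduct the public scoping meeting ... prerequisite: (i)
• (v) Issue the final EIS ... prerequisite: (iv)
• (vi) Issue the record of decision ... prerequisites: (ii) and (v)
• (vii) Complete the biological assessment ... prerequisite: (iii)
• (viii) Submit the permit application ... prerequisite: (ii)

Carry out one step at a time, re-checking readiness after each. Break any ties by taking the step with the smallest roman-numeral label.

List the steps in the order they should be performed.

(i), (iv), (ii), (v), (iii), (vi), (vii), (viii)

Only (i) has no prerequisites, so it is first.
(iv) needed (i), now all done → (iv).
(ii) and (v) are both available; (ii) has the earlier label → (ii).
(v) and (viii) are both available; (v) has the earlier label → (v).
(iii), (vi) and (viii) are all available; (iii) has the earlier label → (iii).
(vii) now also ready, so the ready set is {(vi), (vii), (viii)}; (vi) has the earlier label → (vi).
Ready: (vii) and (viii). (vii) has the earlier label → (vii).
(viii) needed (ii), now all done → (viii).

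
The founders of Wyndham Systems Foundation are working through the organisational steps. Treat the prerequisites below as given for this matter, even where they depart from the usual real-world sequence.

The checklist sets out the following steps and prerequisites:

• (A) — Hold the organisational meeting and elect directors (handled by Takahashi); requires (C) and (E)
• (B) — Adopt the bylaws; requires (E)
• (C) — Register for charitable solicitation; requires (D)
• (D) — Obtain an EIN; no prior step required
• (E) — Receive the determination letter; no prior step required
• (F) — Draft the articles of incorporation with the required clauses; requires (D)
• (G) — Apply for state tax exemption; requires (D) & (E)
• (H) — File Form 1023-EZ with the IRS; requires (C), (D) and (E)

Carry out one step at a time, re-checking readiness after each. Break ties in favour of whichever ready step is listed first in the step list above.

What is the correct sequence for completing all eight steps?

Nothing is required for (D) and (E). (D) is listed earlier → (D) first.
(C) and (F) now also ready, so the ready set is {(C), (E), (F)}; (C) is listed earlier → (C).
Ready: (E) and (F). (E) is listed earlier → (E).
Now (A), (B), (F), (G) and (H) have their prerequisites met. (A) is listed earlier, so (A) next.
(B), (F), (G) and (H) are all available; (B) is listed earlier → (B).
(F), (G) and (H) are all available; (F) is listed earlier → (F).
Ready: (G) and (H). (G) is listed earlier → (G).
(H) is the only step now ready → (H).

(D), (C), (E), (A), (B), (F), (G), (H)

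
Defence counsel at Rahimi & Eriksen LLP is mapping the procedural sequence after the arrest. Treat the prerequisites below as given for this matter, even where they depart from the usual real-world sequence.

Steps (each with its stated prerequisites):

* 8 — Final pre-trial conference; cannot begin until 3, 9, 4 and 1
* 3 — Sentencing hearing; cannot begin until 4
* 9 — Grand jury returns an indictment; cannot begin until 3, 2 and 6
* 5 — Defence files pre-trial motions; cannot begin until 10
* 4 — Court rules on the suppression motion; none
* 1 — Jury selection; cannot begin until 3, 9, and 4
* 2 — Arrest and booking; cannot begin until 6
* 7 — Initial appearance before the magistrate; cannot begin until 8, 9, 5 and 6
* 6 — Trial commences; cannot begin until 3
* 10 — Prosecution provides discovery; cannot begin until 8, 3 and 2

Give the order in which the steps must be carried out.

4, 3, 6, 2, 9, 1, 8, 10, 5, 7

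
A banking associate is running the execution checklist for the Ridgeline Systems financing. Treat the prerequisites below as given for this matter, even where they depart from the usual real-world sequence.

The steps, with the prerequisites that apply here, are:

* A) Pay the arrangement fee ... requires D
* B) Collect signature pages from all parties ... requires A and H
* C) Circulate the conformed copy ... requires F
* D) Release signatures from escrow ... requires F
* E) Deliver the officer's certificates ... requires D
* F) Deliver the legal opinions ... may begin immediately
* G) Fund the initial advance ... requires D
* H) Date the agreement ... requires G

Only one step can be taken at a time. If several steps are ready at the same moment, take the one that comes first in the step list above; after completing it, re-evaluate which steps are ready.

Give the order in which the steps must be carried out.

F, C, D, A, E, G, H, B

F has no prerequisites → F first.
Now C and D have their prerequisites met. C is listed earlier, so C next.
D is the only step now ready → D.
Now A, E and G have their prerequisites met. A is listed earlier, so A next.
Ready: E and G. E is listed earlier → E.
Next only G has its prerequisites met → G.
H is the only step now ready → H.
Next only B has its prerequisites met → B.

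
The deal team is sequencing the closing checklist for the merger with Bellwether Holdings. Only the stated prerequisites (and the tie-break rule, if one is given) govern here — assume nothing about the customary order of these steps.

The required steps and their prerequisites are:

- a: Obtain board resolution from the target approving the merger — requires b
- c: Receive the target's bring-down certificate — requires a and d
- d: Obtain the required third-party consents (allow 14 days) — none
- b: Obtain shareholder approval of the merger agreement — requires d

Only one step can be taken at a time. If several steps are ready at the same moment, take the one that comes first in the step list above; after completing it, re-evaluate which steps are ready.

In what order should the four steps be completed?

d, b, a, c

d has no prerequisites → d first.
b needed d, now all done → b.
That leaves a as the only ready step → a.
That leaves c as the only ready step → c.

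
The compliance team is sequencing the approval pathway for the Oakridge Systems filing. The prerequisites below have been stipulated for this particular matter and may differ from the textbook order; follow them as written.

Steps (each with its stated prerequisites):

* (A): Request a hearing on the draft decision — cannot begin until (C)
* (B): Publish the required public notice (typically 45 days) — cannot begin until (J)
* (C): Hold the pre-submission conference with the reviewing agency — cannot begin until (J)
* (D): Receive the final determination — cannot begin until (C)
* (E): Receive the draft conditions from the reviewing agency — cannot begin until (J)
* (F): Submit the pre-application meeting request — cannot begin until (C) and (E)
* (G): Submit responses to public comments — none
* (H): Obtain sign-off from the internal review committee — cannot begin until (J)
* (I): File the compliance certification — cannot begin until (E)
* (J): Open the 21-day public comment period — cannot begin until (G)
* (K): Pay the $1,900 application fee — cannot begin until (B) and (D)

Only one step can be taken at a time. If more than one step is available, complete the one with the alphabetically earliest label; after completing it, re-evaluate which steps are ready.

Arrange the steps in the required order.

(G), (J), (B), (C), (A), (D), (E), (F), (H), (I), (K)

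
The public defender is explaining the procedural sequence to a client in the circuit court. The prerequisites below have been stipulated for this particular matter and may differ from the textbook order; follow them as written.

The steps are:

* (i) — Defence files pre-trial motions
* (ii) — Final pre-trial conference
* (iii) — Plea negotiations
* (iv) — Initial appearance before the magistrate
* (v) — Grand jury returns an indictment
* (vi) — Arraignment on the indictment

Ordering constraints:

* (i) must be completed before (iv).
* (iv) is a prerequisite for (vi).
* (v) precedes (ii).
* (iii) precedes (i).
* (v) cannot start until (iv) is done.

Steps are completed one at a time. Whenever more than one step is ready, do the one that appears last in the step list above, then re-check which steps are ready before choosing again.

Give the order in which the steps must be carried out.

(iii) → (i) → (iv) → (vi) → (v) → (ii)

(iii) has no prerequisites → (iii) first.
(i) needed (iii), now all done → (i).
(iv) needed (i), now all done → (iv).
Ready: (vi) and (v). (vi) is listed later → (vi).
Next only (v) has its prerequisites met → (v).
(ii) is the only step now ready → (ii).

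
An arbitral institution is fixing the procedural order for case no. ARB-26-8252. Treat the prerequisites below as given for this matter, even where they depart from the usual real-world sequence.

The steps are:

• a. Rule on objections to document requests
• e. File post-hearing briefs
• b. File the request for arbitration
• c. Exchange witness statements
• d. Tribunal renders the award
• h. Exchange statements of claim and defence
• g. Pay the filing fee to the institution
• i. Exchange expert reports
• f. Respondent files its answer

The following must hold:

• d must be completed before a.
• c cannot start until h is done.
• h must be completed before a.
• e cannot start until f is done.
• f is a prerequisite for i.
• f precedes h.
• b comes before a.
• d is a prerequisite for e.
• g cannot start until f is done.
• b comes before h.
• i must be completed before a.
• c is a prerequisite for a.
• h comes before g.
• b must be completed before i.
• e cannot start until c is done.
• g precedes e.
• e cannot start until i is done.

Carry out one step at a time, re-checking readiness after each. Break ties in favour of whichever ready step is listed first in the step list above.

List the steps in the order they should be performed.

b → d → f → h → c → g → i → a → e

b, d and f have no prerequisites; b is listed earlier, so b is first.
Ready: d and f. d is listed earlier → d.
f is the only step now ready → f.
Ready: h and i. h is listed earlier → h.
c and g now also ready, so the ready set is {c, g, i}; c is listed earlier → c.
g and i are both available; g is listed earlier → g.
i needed b and f, now all done → i.
a and e are both available; a is listed earlier → a.
e needed c, d, g, i and f, now all done → e.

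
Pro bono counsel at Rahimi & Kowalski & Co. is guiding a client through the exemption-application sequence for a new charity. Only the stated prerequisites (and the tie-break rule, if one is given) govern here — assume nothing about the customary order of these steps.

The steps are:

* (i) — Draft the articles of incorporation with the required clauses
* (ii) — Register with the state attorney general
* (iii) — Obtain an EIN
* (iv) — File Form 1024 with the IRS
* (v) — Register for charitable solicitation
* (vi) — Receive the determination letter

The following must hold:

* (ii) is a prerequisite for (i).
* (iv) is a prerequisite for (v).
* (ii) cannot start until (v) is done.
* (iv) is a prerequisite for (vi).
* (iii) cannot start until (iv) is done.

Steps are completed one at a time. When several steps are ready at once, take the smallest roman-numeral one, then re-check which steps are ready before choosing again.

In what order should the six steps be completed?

(iv) (iii) (v) (ii) (i) (vi)

(iv) has no prerequisites → (iv) first.
Now (iii), (v) and (vi) have their prerequisites met. (iii) has the earlier label, so (iii) next.
(v) and (vi) are both available; (v) has the earlier label → (v).
(ii) now also ready, so the ready set is {(ii), (vi)}; (ii) has the earlier label → (ii).
Ready: (i) and (vi). (i) has the earlier label → (i).
(vi) is the only step now ready → (vi).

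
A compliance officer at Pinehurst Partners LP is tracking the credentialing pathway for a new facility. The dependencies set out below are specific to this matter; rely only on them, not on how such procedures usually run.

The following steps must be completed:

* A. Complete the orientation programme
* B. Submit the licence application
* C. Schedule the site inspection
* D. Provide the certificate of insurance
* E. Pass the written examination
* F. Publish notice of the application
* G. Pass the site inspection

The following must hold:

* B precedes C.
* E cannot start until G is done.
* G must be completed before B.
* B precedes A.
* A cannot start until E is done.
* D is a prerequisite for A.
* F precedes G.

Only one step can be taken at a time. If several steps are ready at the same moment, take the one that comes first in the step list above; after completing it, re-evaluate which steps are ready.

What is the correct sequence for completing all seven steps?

Nothing is required for D and F. D is listed earlier → D first.
Next only F has its prerequisites met → F.
Next only G has its prerequisites met → G.
Now B and E have their prerequisites met. B is listed earlier, so B next.
C and E are both available; C is listed earlier → C.
E needed G, now all done → E.
That leaves A as the only ready step → A.

D F G B C E A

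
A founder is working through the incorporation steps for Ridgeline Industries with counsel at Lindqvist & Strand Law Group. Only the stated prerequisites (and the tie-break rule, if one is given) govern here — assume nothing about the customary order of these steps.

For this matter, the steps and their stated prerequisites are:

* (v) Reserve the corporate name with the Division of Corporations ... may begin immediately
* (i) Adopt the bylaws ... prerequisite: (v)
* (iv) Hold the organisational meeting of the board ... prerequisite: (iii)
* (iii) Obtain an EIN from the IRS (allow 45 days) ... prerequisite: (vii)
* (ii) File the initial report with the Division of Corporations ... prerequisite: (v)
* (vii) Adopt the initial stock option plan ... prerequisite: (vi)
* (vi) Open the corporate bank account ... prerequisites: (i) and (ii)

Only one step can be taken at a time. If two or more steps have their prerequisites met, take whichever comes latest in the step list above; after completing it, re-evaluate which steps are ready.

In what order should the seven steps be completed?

(v) has no prerequisites → (v) first.
Ready: (ii) and (i). (ii) is listed later → (ii).
(i) needed (v), now all done → (i).
(vi) is the only step now ready → (vi).
That leaves (vii) as the only ready step → (vii).
(iii) needed (vii), now all done → (iii).
Next only (iv) has its prerequisites met → (iv).

(v) (ii) (i) (vi) (vii) (iii) (iv)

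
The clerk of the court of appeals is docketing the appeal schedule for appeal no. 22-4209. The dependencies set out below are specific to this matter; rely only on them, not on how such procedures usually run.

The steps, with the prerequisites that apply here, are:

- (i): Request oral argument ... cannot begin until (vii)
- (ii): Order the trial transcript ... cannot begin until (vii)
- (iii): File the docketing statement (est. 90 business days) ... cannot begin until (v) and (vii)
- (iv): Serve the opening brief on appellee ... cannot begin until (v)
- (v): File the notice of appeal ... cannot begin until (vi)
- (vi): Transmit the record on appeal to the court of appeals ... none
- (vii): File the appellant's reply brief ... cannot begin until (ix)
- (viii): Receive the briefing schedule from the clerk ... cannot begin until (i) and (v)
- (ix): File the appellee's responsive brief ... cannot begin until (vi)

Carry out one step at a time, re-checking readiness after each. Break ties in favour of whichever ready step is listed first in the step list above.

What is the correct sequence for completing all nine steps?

(vi) is the only step with nothing outstanding, so it goes first.
(v) and (ix) are both available; (v) is listed earlier → (v).
Ready: (iv) and (ix). (iv) is listed earlier → (iv).
(ix) needed (vi), now all done → (ix).
That leaves (vii) as the only ready step → (vii).
(i), (ii) and (iii) are all available; (i) is listed earlier → (i).
(viii) now also ready, so the ready set is {(ii), (iii), (viii)}; (ii) is listed earlier → (ii).
(iii) and (viii) are both available; (iii) is listed earlier → (iii).
(viii) is the only step now ready → (viii).

(vi), (v), (iv), (ix), (vii), (i), (ii), (iii), (viii)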